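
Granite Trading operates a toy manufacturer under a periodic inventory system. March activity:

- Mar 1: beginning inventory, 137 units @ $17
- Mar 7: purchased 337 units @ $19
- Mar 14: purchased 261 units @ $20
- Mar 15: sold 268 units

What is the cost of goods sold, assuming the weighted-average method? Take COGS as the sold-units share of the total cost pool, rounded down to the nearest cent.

COGS = $5,087.25

Mar 15, sell 268: 268/735 × $13,952.00 → $5,087.25
Ending inventory (cost pool remaining) = $8,864.75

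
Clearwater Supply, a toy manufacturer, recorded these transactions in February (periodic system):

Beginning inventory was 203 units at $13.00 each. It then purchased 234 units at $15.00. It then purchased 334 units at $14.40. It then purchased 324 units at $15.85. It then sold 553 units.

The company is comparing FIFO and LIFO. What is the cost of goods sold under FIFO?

FIFO COGS: 203 @ $13.00 + 234 @ $15.00 + 116 @ $14.40 = $7,819.40
LIFO COGS: 324 @ $15.85 + 229 @ $14.40 = $8,433.00

COGS = $7,819.40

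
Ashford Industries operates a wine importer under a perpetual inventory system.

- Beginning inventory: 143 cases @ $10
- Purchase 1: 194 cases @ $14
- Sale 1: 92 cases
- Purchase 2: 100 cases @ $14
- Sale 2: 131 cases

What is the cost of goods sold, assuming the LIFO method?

COGS = $3,122

Sale 1 (92) [LIFO — newest first]: 92 @ $14 = $1,288
Sale 2 (131) [LIFO — newest first]: 100 @ $14 + 31 @ $14 = $1,834
Total COGS = $1,288 + $1,834 = $3,122
Ending inventory: 143 @ $10 + 71 @ $14 = $2,424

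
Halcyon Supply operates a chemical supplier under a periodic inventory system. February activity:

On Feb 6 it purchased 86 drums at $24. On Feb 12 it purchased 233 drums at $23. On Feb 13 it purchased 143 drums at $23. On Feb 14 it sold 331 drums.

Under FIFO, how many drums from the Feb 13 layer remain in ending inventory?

Feb 14, 331 sold [FIFO — oldest first]: 86 @ $24 + 233 @ $23 + 12 @ $23 = $7,699
Ending inventory: 131 @ $23 = $3,013
Check: goods available $10,712 = COGS $7,699 + ending $3,013

131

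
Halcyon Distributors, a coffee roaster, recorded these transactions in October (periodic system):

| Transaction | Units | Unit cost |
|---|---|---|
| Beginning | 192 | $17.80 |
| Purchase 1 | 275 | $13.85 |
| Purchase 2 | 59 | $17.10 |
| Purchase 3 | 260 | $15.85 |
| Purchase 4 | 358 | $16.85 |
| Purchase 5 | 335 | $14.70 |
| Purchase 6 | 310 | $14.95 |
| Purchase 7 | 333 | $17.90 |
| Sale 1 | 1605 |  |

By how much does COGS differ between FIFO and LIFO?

FIFO COGS: 192 @ $17.80 + 275 @ $13.85 + 59 @ $17.10 + 260 @ $15.85 + 358 @ $16.85 + 335 @ $14.70 + 126 @ $14.95 = $25,196.75
LIFO COGS: 333 @ $17.90 + 310 @ $14.95 + 335 @ $14.70 + 358 @ $16.85 + 260 @ $15.85 + 9 @ $17.10 = $25,826.90
Difference = |$25,196.75 − $25,826.90| = $630.15

$630.15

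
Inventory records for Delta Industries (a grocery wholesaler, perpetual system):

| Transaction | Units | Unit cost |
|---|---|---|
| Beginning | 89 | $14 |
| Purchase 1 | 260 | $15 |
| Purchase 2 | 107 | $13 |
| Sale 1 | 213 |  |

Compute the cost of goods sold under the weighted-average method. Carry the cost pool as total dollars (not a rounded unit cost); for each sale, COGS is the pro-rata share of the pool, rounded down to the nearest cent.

After Beginning: 89 on hand, pool $1,246.00 (≈ $14.0000 each)
After Purchase 1: 349 on hand, pool $5,146.00 (≈ $14.7450 each)
After Purchase 2: 456 on hand, pool $6,537.00 (≈ $14.3355 each)
Sale 1, sell 213: 213/456 × $6,537.00 → $3,053.46
Ending inventory (cost pool remaining) = $3,483.54

COGS = $3,053.46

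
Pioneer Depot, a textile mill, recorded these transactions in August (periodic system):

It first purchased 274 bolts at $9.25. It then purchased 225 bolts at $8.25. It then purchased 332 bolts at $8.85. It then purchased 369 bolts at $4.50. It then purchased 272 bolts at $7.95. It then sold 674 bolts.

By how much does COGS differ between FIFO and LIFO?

FIFO COGS: 274 @ $9.25 + 225 @ $8.25 + 175 @ $8.85 = $5,939.50
LIFO COGS: 272 @ $7.95 + 369 @ $4.50 + 33 @ $8.85 = $4,114.95
Difference = |$5,939.50 − $4,114.95| = $1,824.55

$1,824.55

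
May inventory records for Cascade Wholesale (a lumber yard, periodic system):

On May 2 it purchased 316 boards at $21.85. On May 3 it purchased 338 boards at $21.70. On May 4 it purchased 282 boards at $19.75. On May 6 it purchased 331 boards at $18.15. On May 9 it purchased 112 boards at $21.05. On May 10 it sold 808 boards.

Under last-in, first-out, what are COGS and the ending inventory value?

COGS = $15,735.85; ending inventory = $12,438.10

May 10, 808 sold [LIFO — newest first]: 112 @ $21.05 + 331 @ $18.15 + 282 @ $19.75 + 83 @ $21.70 = $15,735.85
Ending inventory: 316 @ $21.85 + 255 @ $21.70 = $12,438.10
Check: goods available $28,173.95 = COGS $15,735.85 + ending $12,438.10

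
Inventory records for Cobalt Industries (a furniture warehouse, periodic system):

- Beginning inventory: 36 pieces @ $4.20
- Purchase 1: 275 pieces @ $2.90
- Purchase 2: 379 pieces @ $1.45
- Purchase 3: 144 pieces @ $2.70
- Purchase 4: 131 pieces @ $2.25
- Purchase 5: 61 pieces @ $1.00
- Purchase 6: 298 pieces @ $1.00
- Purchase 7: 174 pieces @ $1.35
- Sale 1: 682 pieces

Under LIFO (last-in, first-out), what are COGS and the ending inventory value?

COGS = $937.25; ending inventory = $1,838.45

Sale 1 (682) [LIFO — newest first]: 174 @ $1.35 + 298 @ $1.00 + 61 @ $1.00 + 131 @ $2.25 + 18 @ $2.70 = $937.25
Ending inventory: 36 @ $4.20 + 275 @ $2.90 + 379 @ $1.45 + 126 @ $2.70 = $1,838.45
Check: goods available $2,775.70 = COGS $937.25 + ending $1,838.45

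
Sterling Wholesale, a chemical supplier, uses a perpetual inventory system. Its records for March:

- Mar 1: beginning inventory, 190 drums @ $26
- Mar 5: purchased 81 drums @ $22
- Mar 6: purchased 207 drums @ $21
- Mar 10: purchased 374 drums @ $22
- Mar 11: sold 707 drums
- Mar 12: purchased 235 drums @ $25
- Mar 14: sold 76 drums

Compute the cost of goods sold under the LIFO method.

Mar 11, 707 sold [LIFO — newest first]: 374 @ $22 + 207 @ $21 + 81 @ $22 + 45 @ $26 = $15,527
Mar 14, 76 sold [LIFO — newest first]: 76 @ $25 = $1,900
Total COGS = $15,527 + $1,900 = $17,427
Ending inventory: 145 @ $26 + 159 @ $25 = $7,745

COGS = $17,427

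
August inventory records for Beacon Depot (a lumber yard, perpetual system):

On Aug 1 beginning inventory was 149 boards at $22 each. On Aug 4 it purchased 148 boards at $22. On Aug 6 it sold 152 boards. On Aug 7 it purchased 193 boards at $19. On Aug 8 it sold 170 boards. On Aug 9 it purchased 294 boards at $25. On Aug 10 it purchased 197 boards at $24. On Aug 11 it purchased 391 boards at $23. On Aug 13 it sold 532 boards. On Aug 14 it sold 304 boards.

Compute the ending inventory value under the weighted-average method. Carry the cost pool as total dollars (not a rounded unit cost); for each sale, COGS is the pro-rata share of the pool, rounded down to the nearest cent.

Ending inventory = $4,989.11

After Aug 1: 149 on hand, pool $3,278.00 (≈ $22.0000 each)
After Aug 4: 297 on hand, pool $6,534.00 (≈ $22.0000 each)
Aug 6, sell 152: 152/297 × $6,534.00 → $3,344.00
After Aug 7: 338 on hand, pool $6,857.00 (≈ $20.2870 each)
Aug 8, sell 170: 170/338 × $6,857.00 → $3,448.78
After Aug 9: 462 on hand, pool $10,758.22 (≈ $23.2862 each)
After Aug 10: 659 on hand, pool $15,486.22 (≈ $23.4996 each)
After Aug 11: 1050 on hand, pool $24,479.22 (≈ $23.3135 each)
Aug 13, sell 532: 532/1050 × $24,479.22 → $12,402.80
Aug 14, sell 304: 304/518 × $12,076.42 → $7,087.31
Total COGS = $3,344.00 + $3,448.78 + $12,402.80 + $7,087.31 = $26,282.89
Ending inventory (cost pool remaining) = $4,989.11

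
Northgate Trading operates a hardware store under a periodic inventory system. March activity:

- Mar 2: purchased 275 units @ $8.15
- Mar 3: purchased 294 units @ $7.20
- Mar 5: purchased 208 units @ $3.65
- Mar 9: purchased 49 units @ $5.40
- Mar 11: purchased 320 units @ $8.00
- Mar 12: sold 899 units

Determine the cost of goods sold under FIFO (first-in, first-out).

COGS = $5,965.85

Mar 12, 899 sold [FIFO — oldest first]: 275 @ $8.15 + 294 @ $7.20 + 208 @ $3.65 + 49 @ $5.40 + 73 @ $8.00 = $5,965.85
Ending inventory: 247 @ $8.00 = $1,976.00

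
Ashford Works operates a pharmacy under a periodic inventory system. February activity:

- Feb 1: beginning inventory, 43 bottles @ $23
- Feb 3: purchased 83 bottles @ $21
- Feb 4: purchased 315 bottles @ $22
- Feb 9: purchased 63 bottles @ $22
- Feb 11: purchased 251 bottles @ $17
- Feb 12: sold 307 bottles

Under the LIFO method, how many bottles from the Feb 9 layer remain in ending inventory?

Feb 12, 307 sold [LIFO — newest first]: 251 @ $17 + 56 @ $22 = $5,499
Ending inventory: 43 @ $23 + 83 @ $21 + 315 @ $22 + 7 @ $22 = $9,816

7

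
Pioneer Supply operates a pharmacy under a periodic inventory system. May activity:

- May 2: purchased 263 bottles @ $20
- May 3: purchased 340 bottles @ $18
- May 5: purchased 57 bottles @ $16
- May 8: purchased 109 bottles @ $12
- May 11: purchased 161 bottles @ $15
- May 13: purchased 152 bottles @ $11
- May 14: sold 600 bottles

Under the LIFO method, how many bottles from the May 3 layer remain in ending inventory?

219

May 14, 600 sold [LIFO — newest first]: 152 @ $11 + 161 @ $15 + 109 @ $12 + 57 @ $16 + 121 @ $18 = $8,485
Ending inventory: 263 @ $20 + 219 @ $18 = $9,202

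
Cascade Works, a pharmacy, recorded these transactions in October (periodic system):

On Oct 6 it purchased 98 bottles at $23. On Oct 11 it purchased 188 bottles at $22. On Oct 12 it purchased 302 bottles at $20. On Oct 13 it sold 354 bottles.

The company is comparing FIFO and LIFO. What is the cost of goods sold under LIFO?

FIFO COGS: 98 @ $23 + 188 @ $22 + 68 @ $20 = $7,750
LIFO COGS: 302 @ $20 + 52 @ $22 = $7,184

COGS = $7,184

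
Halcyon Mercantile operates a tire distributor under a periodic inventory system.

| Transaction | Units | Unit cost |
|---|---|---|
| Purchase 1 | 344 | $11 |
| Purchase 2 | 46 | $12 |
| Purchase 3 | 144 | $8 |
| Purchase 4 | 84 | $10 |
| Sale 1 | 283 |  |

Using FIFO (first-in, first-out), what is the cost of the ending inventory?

Ending inventory = $3,215

Sale 1 (283) [FIFO — oldest first]: 283 @ $11 = $3,113
Ending inventory: 61 @ $11 + 46 @ $12 + 144 @ $8 + 84 @ $10 = $3,215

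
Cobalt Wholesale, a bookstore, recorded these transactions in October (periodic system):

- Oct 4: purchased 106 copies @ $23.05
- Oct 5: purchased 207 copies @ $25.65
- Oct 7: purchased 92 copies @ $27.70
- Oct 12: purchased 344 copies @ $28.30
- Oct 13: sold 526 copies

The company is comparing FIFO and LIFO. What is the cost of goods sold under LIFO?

COGS = $14,592.10

FIFO COGS: 106 @ $23.05 + 207 @ $25.65 + 92 @ $27.70 + 121 @ $28.30 = $13,725.55
LIFO COGS: 344 @ $28.30 + 92 @ $27.70 + 90 @ $25.65 = $14,592.10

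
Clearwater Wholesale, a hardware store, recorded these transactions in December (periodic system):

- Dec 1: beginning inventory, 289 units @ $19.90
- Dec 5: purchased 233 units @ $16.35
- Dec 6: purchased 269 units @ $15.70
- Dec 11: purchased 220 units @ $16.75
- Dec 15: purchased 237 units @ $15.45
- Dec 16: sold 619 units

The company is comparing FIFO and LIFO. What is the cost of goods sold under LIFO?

FIFO COGS: 289 @ $19.90 + 233 @ $16.35 + 97 @ $15.70 = $11,083.55
LIFO COGS: 237 @ $15.45 + 220 @ $16.75 + 162 @ $15.70 = $9,890.05

COGS = $9,890.05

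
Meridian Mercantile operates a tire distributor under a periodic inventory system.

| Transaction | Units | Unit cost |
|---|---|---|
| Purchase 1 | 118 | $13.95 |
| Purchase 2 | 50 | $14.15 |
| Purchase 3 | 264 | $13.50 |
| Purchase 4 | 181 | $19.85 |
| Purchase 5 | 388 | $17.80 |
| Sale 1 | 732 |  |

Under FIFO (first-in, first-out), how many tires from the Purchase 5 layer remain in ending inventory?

Sale 1 (732) [FIFO — oldest first]: 118 @ $13.95 + 50 @ $14.15 + 264 @ $13.50 + 181 @ $19.85 + 119 @ $17.80 = $11,628.65
Ending inventory: 269 @ $17.80 = $4,788.20
Check: goods available $16,416.85 = COGS $11,628.65 + ending $4,788.20

269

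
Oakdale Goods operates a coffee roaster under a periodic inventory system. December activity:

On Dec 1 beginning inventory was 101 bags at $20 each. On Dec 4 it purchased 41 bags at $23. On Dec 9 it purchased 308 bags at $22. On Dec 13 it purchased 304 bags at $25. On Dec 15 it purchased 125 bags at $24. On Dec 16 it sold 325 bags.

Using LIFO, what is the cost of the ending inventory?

Ending inventory = $12,339

Dec 16, 325 sold [LIFO — newest first]: 125 @ $24 + 200 @ $25 = $8,000
Ending inventory: 101 @ $20 + 41 @ $23 + 308 @ $22 + 104 @ $25 = $12,339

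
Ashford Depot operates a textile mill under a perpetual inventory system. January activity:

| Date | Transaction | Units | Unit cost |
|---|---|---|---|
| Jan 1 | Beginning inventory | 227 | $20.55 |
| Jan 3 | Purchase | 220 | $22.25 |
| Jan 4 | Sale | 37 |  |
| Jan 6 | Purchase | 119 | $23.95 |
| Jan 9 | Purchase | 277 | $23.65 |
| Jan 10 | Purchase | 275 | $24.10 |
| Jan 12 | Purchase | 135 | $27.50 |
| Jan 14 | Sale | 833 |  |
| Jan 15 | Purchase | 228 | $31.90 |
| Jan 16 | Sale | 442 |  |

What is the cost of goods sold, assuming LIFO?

COGS = $33,101.20

Jan 4, 37 sold [LIFO — newest first]: 37 @ $22.25 = $823.25
Jan 14, 833 sold [LIFO — newest first]: 135 @ $27.50 + 275 @ $24.10 + 277 @ $23.65 + 119 @ $23.95 + 27 @ $22.25 = $20,341.85
Jan 16, 442 sold [LIFO — newest first]: 228 @ $31.90 + 156 @ $22.25 + 58 @ $20.55 = $11,936.10
Total COGS = $823.25 + $20,341.85 + $11,936.10 = $33,101.20
Ending inventory: 169 @ $20.55 = $3,472.95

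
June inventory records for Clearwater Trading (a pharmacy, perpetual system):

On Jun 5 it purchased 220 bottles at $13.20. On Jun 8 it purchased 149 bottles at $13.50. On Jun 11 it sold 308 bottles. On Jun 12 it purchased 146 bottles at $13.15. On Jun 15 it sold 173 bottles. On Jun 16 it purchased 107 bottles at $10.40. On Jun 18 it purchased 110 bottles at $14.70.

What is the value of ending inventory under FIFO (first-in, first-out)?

Ending inventory = $3,176.90

Jun 11, 308 sold [FIFO — oldest first]: 220 @ $13.20 + 88 @ $13.50 = $4,092.00
Jun 15, 173 sold [FIFO — oldest first]: 61 @ $13.50 + 112 @ $13.15 = $2,296.30
Total COGS = $4,092.00 + $2,296.30 = $6,388.30
Ending inventory: 34 @ $13.15 + 107 @ $10.40 + 110 @ $14.70 = $3,176.90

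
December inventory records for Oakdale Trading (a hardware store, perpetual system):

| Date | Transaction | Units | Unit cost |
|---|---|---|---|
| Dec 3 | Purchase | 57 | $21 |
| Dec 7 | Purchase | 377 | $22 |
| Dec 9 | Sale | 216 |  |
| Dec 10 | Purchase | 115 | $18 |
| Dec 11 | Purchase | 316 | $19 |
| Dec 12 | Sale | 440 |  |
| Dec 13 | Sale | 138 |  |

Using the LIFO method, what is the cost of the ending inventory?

Ending inventory = $1,505

Dec 9, 216 sold [LIFO — newest first]: 216 @ $22 = $4,752
Dec 12, 440 sold [LIFO — newest first]: 316 @ $19 + 115 @ $18 + 9 @ $22 = $8,272
Dec 13, 138 sold [LIFO — newest first]: 138 @ $22 = $3,036
Total COGS = $4,752 + $8,272 + $3,036 = $16,060
Ending inventory: 57 @ $21 + 14 @ $22 = $1,505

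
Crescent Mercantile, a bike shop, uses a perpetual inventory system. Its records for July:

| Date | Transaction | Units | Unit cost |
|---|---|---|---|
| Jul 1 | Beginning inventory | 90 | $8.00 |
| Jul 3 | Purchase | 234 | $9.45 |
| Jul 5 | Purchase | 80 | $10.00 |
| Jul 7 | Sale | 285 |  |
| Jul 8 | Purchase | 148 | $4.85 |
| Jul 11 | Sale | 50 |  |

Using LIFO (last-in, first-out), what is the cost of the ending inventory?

Jul 7, 285 sold [LIFO — newest first]: 80 @ $10.00 + 205 @ $9.45 = $2,737.25
Jul 11, 50 sold [LIFO — newest first]: 50 @ $4.85 = $242.50
Total COGS = $2,737.25 + $242.50 = $2,979.75
Ending inventory: 90 @ $8.00 + 29 @ $9.45 + 98 @ $4.85 = $1,469.35
Check: goods available $4,449.10 = COGS $2,979.75 + ending $1,469.35

Ending inventory = $1,469.35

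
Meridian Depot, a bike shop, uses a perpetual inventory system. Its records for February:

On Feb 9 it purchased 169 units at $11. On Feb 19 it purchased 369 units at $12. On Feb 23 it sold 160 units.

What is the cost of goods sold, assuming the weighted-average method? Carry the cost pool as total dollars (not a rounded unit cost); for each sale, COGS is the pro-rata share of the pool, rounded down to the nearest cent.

COGS = $1,869.73

After Feb 9: 169 on hand, pool $1,859.00 (≈ $11.0000 each)
After Feb 19: 538 on hand, pool $6,287.00 (≈ $11.6859 each)
Feb 23, sell 160: 160/538 × $6,287.00 → $1,869.73
Ending inventory (cost pool remaining) = $4,417.27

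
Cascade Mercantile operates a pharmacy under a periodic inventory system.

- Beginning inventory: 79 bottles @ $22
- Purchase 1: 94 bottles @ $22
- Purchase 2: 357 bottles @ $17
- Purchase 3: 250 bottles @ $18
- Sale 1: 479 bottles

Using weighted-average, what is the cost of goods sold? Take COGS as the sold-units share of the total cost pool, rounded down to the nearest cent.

COGS = $8,827.72

Sale 1, sell 479: 479/780 × $14,375.00 → $8,827.72
Ending inventory (cost pool remaining) = $5,547.28
Check: goods available $14,375.00 = COGS $8,827.72 + ending $5,547.28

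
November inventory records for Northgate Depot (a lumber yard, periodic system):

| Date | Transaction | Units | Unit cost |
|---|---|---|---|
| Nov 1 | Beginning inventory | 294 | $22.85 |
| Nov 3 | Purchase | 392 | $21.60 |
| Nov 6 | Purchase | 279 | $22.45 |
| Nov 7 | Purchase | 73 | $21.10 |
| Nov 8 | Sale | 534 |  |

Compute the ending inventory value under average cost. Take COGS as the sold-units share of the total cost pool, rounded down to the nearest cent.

Ending inventory = $11,162.27

Nov 8, sell 534: 534/1038 × $22,988.95 → $11,826.68
Ending inventory (cost pool remaining) = $11,162.27
Check: goods available $22,988.95 = COGS $11,826.68 + ending $11,162.27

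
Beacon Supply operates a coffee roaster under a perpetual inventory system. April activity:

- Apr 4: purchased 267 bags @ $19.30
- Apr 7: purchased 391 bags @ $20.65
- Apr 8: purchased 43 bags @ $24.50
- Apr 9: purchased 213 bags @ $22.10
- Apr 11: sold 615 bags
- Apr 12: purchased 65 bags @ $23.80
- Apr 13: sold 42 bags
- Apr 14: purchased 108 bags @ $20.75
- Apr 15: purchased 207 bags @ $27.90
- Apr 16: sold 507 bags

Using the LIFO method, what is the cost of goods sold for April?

COGS = $26,042.35

Apr 11, 615 sold [LIFO — newest first]: 213 @ $22.10 + 43 @ $24.50 + 359 @ $20.65 = $13,174.15
Apr 13, 42 sold [LIFO — newest first]: 42 @ $23.80 = $999.60
Apr 16, 507 sold [LIFO — newest first]: 207 @ $27.90 + 108 @ $20.75 + 23 @ $23.80 + 32 @ $20.65 + 137 @ $19.30 = $11,868.60
Total COGS = $13,174.15 + $999.60 + $11,868.60 = $26,042.35
Ending inventory: 130 @ $19.30 = $2,509.00
Check: goods available $28,551.35 = COGS $26,042.35 + ending $2,509.00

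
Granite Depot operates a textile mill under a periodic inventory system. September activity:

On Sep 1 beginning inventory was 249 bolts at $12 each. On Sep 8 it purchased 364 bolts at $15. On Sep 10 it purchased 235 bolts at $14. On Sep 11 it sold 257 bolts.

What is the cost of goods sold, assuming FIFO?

COGS = $3,108

Sep 11, 257 sold [FIFO — oldest first]: 249 @ $12 + 8 @ $15 = $3,108
Ending inventory: 356 @ $15 + 235 @ $14 = $8,630
Check: goods available $11,738 = COGS $3,108 + ending $8,630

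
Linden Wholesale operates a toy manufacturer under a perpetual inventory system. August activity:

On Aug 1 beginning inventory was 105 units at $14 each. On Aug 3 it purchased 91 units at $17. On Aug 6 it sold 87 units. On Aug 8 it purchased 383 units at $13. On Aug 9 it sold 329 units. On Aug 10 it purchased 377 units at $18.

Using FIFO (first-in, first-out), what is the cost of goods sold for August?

Aug 6, 87 sold [FIFO — oldest first]: 87 @ $14 = $1,218
Aug 9, 329 sold [FIFO — oldest first]: 18 @ $14 + 91 @ $17 + 220 @ $13 = $4,659
Total COGS = $1,218 + $4,659 = $5,877
Ending inventory: 163 @ $13 + 377 @ $18 = $8,905

COGS = $5,877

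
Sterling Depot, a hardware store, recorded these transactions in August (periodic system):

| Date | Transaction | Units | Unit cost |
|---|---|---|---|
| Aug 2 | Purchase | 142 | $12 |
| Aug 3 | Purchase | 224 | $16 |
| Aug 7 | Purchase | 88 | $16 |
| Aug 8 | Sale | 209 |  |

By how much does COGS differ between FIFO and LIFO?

$568

FIFO COGS: 142 @ $12 + 67 @ $16 = $2,776
LIFO COGS: 88 @ $16 + 121 @ $16 = $3,344
Difference = |$2,776 − $3,344| = $568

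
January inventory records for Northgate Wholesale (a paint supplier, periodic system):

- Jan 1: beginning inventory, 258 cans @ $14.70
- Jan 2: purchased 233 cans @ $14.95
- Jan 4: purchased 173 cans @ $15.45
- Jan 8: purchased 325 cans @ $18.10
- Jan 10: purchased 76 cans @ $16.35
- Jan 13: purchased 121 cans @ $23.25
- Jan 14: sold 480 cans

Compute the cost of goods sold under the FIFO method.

COGS = $7,111.50

Jan 14, 480 sold [FIFO — oldest first]: 258 @ $14.70 + 222 @ $14.95 = $7,111.50
Ending inventory: 11 @ $14.95 + 173 @ $15.45 + 325 @ $18.10 + 76 @ $16.35 + 121 @ $23.25 = $12,775.65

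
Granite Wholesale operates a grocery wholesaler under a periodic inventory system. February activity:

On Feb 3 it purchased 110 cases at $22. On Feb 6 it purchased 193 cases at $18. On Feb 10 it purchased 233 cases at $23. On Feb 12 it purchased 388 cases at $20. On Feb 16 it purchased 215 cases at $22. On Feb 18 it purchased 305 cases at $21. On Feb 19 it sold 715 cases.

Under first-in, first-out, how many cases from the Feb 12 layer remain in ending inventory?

209

Feb 19, 715 sold [FIFO — oldest first]: 110 @ $22 + 193 @ $18 + 233 @ $23 + 179 @ $20 = $14,833
Ending inventory: 209 @ $20 + 215 @ $22 + 305 @ $21 = $15,315
Check: goods available $30,148 = COGS $14,833 + ending $15,315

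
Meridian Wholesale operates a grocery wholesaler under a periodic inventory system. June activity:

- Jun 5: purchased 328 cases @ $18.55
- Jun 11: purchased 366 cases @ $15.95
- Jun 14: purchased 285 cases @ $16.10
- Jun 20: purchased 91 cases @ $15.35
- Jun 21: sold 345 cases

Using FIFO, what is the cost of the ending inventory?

Ending inventory = $11,551.90

Jun 21, 345 sold [FIFO — oldest first]: 328 @ $18.55 + 17 @ $15.95 = $6,355.55
Ending inventory: 349 @ $15.95 + 285 @ $16.10 + 91 @ $15.35 = $11,551.90
Check: goods available $17,907.45 = COGS $6,355.55 + ending $11,551.90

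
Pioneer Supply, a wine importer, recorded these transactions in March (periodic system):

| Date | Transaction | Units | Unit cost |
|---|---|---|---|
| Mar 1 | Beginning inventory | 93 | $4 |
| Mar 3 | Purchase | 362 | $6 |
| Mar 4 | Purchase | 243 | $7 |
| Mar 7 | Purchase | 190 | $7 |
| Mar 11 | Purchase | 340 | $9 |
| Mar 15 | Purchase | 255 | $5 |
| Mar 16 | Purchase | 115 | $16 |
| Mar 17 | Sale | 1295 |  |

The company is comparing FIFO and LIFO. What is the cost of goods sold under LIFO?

FIFO COGS: 93 @ $4 + 362 @ $6 + 243 @ $7 + 190 @ $7 + 340 @ $9 + 67 @ $5 = $8,970
LIFO COGS: 115 @ $16 + 255 @ $5 + 340 @ $9 + 190 @ $7 + 243 @ $7 + 152 @ $6 = $10,118

COGS = $10,118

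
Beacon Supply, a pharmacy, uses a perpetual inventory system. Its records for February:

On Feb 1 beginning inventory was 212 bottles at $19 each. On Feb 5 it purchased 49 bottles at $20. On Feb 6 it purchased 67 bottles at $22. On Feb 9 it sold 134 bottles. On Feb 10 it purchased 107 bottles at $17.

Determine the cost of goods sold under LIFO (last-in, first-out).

COGS = $2,796

Feb 9, 134 sold [LIFO — newest first]: 67 @ $22 + 49 @ $20 + 18 @ $19 = $2,796
Ending inventory: 194 @ $19 + 107 @ $17 = $5,505
Check: goods available $8,301 = COGS $2,796 + ending $5,505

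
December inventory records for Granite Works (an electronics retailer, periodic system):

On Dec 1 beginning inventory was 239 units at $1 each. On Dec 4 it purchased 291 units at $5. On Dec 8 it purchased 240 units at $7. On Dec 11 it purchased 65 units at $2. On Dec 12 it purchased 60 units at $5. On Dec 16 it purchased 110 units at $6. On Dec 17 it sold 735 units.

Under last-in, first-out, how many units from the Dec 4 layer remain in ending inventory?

Dec 17, 735 sold [LIFO — newest first]: 110 @ $6 + 60 @ $5 + 65 @ $2 + 240 @ $7 + 260 @ $5 = $4,070
Ending inventory: 239 @ $1 + 31 @ $5 = $394
Check: goods available $4,464 = COGS $4,070 + ending $394

31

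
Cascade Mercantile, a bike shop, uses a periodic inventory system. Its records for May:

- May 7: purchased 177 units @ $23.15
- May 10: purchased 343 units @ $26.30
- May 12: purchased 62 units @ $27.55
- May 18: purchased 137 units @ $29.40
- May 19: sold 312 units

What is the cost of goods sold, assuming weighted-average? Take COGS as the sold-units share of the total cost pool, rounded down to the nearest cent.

May 19, sell 312: 312/719 × $18,854.35 → $8,181.58
Ending inventory (cost pool remaining) = $10,672.77
Check: goods available $18,854.35 = COGS $8,181.58 + ending $10,672.77

COGS = $8,181.58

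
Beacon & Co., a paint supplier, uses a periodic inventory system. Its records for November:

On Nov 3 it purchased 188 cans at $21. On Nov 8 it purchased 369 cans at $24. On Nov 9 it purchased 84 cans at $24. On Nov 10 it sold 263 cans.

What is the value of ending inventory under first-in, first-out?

Nov 10, 263 sold [FIFO — oldest first]: 188 @ $21 + 75 @ $24 = $5,748
Ending inventory: 294 @ $24 + 84 @ $24 = $9,072

Ending inventory = $9,072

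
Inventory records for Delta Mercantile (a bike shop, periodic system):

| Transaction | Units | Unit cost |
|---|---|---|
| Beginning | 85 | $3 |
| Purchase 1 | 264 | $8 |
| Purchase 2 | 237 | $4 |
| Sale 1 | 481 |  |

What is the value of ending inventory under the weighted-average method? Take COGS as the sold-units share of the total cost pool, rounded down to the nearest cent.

Ending inventory = $593.99

Sale 1, sell 481: 481/586 × $3,315.00 → $2,721.01
Ending inventory (cost pool remaining) = $593.99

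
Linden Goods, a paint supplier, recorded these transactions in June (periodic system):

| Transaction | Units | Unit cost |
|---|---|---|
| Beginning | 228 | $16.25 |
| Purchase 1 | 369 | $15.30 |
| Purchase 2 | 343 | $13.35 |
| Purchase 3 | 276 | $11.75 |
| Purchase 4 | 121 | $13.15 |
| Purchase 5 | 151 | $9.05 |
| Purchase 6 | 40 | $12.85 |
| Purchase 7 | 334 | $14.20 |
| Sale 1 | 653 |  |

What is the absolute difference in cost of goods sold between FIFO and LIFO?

FIFO COGS: 228 @ $16.25 + 369 @ $15.30 + 56 @ $13.35 = $10,098.30
LIFO COGS: 334 @ $14.20 + 40 @ $12.85 + 151 @ $9.05 + 121 @ $13.15 + 7 @ $11.75 = $8,296.75
Difference = |$10,098.30 − $8,296.75| = $1,801.55

$1,801.55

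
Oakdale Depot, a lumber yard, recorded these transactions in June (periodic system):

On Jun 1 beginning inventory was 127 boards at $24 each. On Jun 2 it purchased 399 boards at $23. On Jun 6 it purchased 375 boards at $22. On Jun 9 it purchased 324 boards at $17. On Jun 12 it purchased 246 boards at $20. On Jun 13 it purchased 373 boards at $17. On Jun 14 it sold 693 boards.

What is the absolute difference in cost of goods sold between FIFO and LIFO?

FIFO COGS: 127 @ $24 + 399 @ $23 + 167 @ $22 = $15,899
LIFO COGS: 373 @ $17 + 246 @ $20 + 74 @ $17 = $12,519
Difference = |$15,899 − $12,519| = $3,380

$3,380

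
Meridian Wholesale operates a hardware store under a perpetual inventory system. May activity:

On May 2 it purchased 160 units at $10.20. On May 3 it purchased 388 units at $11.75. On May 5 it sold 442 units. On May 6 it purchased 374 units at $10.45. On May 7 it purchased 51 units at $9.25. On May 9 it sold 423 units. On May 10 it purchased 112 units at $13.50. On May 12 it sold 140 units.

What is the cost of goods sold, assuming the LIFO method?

COGS = $11,267.05

May 5, 442 sold [LIFO — newest first]: 388 @ $11.75 + 54 @ $10.20 = $5,109.80
May 9, 423 sold [LIFO — newest first]: 51 @ $9.25 + 372 @ $10.45 = $4,359.15
May 12, 140 sold [LIFO — newest first]: 112 @ $13.50 + 2 @ $10.45 + 26 @ $10.20 = $1,798.10
Total COGS = $5,109.80 + $4,359.15 + $1,798.10 = $11,267.05
Ending inventory: 80 @ $10.20 = $816.00
Check: goods available $12,083.05 = COGS $11,267.05 + ending $816.00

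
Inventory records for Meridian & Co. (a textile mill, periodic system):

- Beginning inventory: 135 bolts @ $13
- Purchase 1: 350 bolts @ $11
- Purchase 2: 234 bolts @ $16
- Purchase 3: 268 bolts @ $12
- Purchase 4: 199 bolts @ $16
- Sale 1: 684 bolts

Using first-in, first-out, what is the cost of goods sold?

Sale 1 (684) [FIFO — oldest first]: 135 @ $13 + 350 @ $11 + 199 @ $16 = $8,789
Ending inventory: 35 @ $16 + 268 @ $12 + 199 @ $16 = $6,960

COGS = $8,789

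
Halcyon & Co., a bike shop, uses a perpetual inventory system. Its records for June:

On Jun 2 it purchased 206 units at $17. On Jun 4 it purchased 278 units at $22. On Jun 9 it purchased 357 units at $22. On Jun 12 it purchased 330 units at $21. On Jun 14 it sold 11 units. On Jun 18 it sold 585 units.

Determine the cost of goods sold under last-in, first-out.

COGS = $12,782

Jun 14, 11 sold [LIFO — newest first]: 11 @ $21 = $231
Jun 18, 585 sold [LIFO — newest first]: 319 @ $21 + 266 @ $22 = $12,551
Total COGS = $231 + $12,551 = $12,782
Ending inventory: 206 @ $17 + 278 @ $22 + 91 @ $22 = $11,620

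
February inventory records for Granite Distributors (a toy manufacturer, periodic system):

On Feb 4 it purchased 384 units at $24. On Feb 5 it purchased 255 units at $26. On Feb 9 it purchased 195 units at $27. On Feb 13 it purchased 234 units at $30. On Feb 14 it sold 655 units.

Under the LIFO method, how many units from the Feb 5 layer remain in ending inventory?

29

Feb 14, 655 sold [LIFO — newest first]: 234 @ $30 + 195 @ $27 + 226 @ $26 = $18,161
Ending inventory: 384 @ $24 + 29 @ $26 = $9,970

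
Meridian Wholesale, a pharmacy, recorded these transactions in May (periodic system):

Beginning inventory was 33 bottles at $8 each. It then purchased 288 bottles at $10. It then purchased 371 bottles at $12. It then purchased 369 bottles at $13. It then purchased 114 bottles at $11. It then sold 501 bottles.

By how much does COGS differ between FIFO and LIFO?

FIFO COGS: 33 @ $8 + 288 @ $10 + 180 @ $12 = $5,304
LIFO COGS: 114 @ $11 + 369 @ $13 + 18 @ $12 = $6,267
Difference = |$5,304 − $6,267| = $963

$963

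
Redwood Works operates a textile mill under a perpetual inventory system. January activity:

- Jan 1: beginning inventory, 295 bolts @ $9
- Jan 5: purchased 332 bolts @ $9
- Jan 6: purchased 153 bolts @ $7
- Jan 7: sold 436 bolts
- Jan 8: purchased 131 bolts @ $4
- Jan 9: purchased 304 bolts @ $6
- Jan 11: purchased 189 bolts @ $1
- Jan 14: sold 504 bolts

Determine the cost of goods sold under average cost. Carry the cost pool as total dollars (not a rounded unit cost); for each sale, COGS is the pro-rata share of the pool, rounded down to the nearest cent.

COGS = $6,615.57

After Jan 1: 295 on hand, pool $2,655.00 (≈ $9.0000 each)
After Jan 5: 627 on hand, pool $5,643.00 (≈ $9.0000 each)
After Jan 6: 780 on hand, pool $6,714.00 (≈ $8.6077 each)
Jan 7, sell 436: 436/780 × $6,714.00 → $3,752.95
After Jan 8: 475 on hand, pool $3,485.05 (≈ $7.3369 each)
After Jan 9: 779 on hand, pool $5,309.05 (≈ $6.8152 each)
After Jan 11: 968 on hand, pool $5,498.05 (≈ $5.6798 each)
Jan 14, sell 504: 504/968 × $5,498.05 → $2,862.62
Total COGS = $3,752.95 + $2,862.62 = $6,615.57
Ending inventory (cost pool remaining) = $2,635.43
Check: goods available $9,251.00 = COGS $6,615.57 + ending $2,635.43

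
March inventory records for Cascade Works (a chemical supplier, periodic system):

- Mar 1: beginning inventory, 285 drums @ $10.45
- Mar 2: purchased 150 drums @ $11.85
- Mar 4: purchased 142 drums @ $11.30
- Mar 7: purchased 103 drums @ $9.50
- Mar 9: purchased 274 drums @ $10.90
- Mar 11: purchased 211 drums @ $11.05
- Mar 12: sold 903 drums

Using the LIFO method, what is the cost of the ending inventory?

Ending inventory = $2,737.90

Mar 12, 903 sold [LIFO — newest first]: 211 @ $11.05 + 274 @ $10.90 + 103 @ $9.50 + 142 @ $11.30 + 150 @ $11.85 + 23 @ $10.45 = $9,919.10
Ending inventory: 262 @ $10.45 = $2,737.90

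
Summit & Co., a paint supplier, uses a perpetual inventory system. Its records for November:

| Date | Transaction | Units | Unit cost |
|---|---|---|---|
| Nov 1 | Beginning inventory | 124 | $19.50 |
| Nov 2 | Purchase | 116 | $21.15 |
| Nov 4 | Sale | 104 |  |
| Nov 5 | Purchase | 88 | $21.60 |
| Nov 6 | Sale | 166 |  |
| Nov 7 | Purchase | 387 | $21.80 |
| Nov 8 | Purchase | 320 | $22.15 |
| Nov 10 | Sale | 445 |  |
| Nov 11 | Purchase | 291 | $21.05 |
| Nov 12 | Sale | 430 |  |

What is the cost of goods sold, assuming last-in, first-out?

COGS = $24,609.95

Nov 4, 104 sold [LIFO — newest first]: 104 @ $21.15 = $2,199.60
Nov 6, 166 sold [LIFO — newest first]: 88 @ $21.60 + 12 @ $21.15 + 66 @ $19.50 = $3,441.60
Nov 10, 445 sold [LIFO — newest first]: 320 @ $22.15 + 125 @ $21.80 = $9,813.00
Nov 12, 430 sold [LIFO — newest first]: 291 @ $21.05 + 139 @ $21.80 = $9,155.75
Total COGS = $2,199.60 + $3,441.60 + $9,813.00 + $9,155.75 = $24,609.95
Ending inventory: 58 @ $19.50 + 123 @ $21.80 = $3,812.40
Check: goods available $28,422.35 = COGS $24,609.95 + ending $3,812.40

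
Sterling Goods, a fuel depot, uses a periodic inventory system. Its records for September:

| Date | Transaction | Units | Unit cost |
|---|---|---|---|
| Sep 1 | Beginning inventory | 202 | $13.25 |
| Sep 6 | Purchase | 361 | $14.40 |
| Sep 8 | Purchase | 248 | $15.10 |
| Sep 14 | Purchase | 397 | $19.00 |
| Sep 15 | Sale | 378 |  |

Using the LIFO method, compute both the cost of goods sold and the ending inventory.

COGS = $7,182.00; ending inventory = $11,980.70

Sep 15, 378 sold [LIFO — newest first]: 378 @ $19.00 = $7,182.00
Ending inventory: 202 @ $13.25 + 361 @ $14.40 + 248 @ $15.10 + 19 @ $19.00 = $11,980.70
Check: goods available $19,162.70 = COGS $7,182.00 + ending $11,980.70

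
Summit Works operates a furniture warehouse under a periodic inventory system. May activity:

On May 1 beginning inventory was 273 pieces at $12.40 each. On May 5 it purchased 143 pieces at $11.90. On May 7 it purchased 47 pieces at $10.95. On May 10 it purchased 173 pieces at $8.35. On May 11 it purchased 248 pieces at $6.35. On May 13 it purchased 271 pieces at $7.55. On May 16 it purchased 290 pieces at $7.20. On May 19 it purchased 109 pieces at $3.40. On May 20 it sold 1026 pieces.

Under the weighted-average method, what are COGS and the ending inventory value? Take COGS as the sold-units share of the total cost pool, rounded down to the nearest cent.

May 20, sell 1026: 1026/1554 × $13,125.55 → $8,665.90
Ending inventory (cost pool remaining) = $4,459.65
Check: goods available $13,125.55 = COGS $8,665.90 + ending $4,459.65

COGS = $8,665.90; ending inventory = $4,459.65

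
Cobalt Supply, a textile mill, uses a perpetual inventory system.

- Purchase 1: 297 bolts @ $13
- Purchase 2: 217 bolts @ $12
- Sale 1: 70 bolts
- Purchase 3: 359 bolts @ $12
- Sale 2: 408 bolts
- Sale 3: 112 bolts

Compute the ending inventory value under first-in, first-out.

Ending inventory = $3,396

Sale 1 (70) [FIFO — oldest first]: 70 @ $13 = $910
Sale 2 (408) [FIFO — oldest first]: 227 @ $13 + 181 @ $12 = $5,123
Sale 3 (112) [FIFO — oldest first]: 36 @ $12 + 76 @ $12 = $1,344
Total COGS = $910 + $5,123 + $1,344 = $7,377
Ending inventory: 283 @ $12 = $3,396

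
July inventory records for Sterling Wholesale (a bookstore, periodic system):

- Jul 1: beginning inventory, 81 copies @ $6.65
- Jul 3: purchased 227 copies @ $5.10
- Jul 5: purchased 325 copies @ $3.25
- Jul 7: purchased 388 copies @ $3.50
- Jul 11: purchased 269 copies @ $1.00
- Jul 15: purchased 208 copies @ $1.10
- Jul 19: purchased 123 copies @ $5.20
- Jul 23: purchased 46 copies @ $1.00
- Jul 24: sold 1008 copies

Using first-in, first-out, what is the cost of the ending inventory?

Jul 24, 1008 sold [FIFO — oldest first]: 81 @ $6.65 + 227 @ $5.10 + 325 @ $3.25 + 375 @ $3.50 = $4,065.10
Ending inventory: 13 @ $3.50 + 269 @ $1.00 + 208 @ $1.10 + 123 @ $5.20 + 46 @ $1.00 = $1,228.90

Ending inventory = $1,228.90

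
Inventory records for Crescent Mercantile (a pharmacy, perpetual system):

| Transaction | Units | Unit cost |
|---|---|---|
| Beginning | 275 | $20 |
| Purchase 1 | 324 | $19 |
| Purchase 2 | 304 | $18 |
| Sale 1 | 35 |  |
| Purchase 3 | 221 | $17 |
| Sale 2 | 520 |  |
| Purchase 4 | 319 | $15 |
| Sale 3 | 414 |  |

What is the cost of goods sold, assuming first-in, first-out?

Sale 1 (35) [FIFO — oldest first]: 35 @ $20 = $700
Sale 2 (520) [FIFO — oldest first]: 240 @ $20 + 280 @ $19 = $10,120
Sale 3 (414) [FIFO — oldest first]: 44 @ $19 + 304 @ $18 + 66 @ $17 = $7,430
Total COGS = $700 + $10,120 + $7,430 = $18,250
Ending inventory: 155 @ $17 + 319 @ $15 = $7,420
Check: goods available $25,670 = COGS $18,250 + ending $7,420

COGS = $18,250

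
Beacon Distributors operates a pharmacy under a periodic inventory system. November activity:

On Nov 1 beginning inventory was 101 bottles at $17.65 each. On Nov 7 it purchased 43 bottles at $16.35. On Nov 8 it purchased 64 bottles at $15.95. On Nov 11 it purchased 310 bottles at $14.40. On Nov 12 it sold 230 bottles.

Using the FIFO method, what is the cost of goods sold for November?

COGS = $3,823.30

Nov 12, 230 sold [FIFO — oldest first]: 101 @ $17.65 + 43 @ $16.35 + 64 @ $15.95 + 22 @ $14.40 = $3,823.30
Ending inventory: 288 @ $14.40 = $4,147.20
Check: goods available $7,970.50 = COGS $3,823.30 + ending $4,147.20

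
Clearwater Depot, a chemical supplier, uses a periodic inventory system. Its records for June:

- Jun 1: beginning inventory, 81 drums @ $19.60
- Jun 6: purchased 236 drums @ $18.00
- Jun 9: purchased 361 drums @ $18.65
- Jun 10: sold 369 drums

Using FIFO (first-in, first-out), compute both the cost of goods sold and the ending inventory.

Jun 10, 369 sold [FIFO — oldest first]: 81 @ $19.60 + 236 @ $18.00 + 52 @ $18.65 = $6,805.40
Ending inventory: 309 @ $18.65 = $5,762.85
Check: goods available $12,568.25 = COGS $6,805.40 + ending $5,762.85

COGS = $6,805.40; ending inventory = $5,762.85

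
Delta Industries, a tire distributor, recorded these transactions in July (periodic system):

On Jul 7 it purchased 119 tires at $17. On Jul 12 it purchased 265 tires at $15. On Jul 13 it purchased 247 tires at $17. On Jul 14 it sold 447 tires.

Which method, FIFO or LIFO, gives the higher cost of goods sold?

FIFO COGS: 119 @ $17 + 265 @ $15 + 63 @ $17 = $7,069
LIFO COGS: 247 @ $17 + 200 @ $15 = $7,199

LIFO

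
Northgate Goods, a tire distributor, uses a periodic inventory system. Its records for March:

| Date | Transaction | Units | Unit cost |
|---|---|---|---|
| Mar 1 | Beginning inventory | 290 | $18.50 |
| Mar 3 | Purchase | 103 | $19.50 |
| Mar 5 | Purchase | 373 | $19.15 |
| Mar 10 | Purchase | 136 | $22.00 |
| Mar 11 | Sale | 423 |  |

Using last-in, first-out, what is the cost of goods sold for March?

COGS = $8,488.05

Mar 11, 423 sold [LIFO — newest first]: 136 @ $22.00 + 287 @ $19.15 = $8,488.05
Ending inventory: 290 @ $18.50 + 103 @ $19.50 + 86 @ $19.15 = $9,020.40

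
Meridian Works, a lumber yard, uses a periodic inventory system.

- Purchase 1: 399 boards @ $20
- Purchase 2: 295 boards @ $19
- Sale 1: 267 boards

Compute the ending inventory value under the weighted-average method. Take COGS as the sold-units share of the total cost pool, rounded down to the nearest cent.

Sale 1, sell 267: 267/694 × $13,585.00 → $5,226.50
Ending inventory (cost pool remaining) = $8,358.50
Check: goods available $13,585.00 = COGS $5,226.50 + ending $8,358.50

Ending inventory = $8,358.50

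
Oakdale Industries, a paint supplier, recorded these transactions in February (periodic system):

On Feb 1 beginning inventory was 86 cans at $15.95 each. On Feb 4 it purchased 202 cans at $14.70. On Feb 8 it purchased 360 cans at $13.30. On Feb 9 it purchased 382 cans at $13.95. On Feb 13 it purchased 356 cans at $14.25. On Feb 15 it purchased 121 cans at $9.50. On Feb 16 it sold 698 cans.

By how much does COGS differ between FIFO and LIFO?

FIFO COGS: 86 @ $15.95 + 202 @ $14.70 + 360 @ $13.30 + 50 @ $13.95 = $9,826.60
LIFO COGS: 121 @ $9.50 + 356 @ $14.25 + 221 @ $13.95 = $9,305.45
Difference = |$9,826.60 − $9,305.45| = $521.15

$521.15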